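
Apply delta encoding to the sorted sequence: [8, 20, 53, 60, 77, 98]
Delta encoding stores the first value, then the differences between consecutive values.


First value: 8
Deltas:
  20 - 8 = 12
  53 - 20 = 33
  60 - 53 = 7
  77 - 60 = 17
  98 - 77 = 21


Delta encoded: [8, 12, 33, 7, 17, 21]


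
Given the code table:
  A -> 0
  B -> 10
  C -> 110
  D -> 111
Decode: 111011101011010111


Decoding:
111 -> D
0 -> A
111 -> D
0 -> A
10 -> B
110 -> C
10 -> B
111 -> D


Result: DADABCBD


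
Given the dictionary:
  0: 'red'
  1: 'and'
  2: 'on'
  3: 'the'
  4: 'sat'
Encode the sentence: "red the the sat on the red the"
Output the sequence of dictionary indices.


Look up each word in the dictionary:
  'red' -> 0
  'the' -> 3
  'the' -> 3
  'sat' -> 4
  'on' -> 2
  'the' -> 3
  'red' -> 0
  'the' -> 3

Encoded: [0, 3, 3, 4, 2, 3, 0, 3]


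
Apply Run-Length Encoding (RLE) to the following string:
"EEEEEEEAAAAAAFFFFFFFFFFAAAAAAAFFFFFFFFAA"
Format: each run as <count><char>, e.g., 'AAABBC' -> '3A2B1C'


Scanning runs left to right:
  i=0: run of 'E' x 7 -> '7E'
  i=7: run of 'A' x 6 -> '6A'
  i=13: run of 'F' x 10 -> '10F'
  i=23: run of 'A' x 7 -> '7A'
  i=30: run of 'F' x 8 -> '8F'
  i=38: run of 'A' x 2 -> '2A'

RLE = 7E6A10F7A8F2A


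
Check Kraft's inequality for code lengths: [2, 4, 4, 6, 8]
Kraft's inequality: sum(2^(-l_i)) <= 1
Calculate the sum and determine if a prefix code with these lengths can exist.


Sum = 2^(-2) + 2^(-4) + 2^(-4) + 2^(-6) + 2^(-8)
    = 0.25 + 0.0625 + 0.0625 + 0.015625 + 0.00390625
    = 101/256 = 0.39453125
Since 0.39453125 <= 1, Kraft's inequality IS satisfied.
A prefix code with these lengths CAN exist.

Kraft sum = 0.39453125. Satisfied.


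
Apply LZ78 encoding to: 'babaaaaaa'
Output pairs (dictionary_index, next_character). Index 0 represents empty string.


LZ78 encoding steps:
Dictionary: {0: ''}
Step 1: w='' (idx 0), next='b' -> output (0, 'b'), add 'b' as idx 1
Step 2: w='' (idx 0), next='a' -> output (0, 'a'), add 'a' as idx 2
Step 3: w='b' (idx 1), next='a' -> output (1, 'a'), add 'ba' as idx 3
Step 4: w='a' (idx 2), next='a' -> output (2, 'a'), add 'aa' as idx 4
Step 5: w='aa' (idx 4), next='a' -> output (4, 'a'), add 'aaa' as idx 5


Encoded: [(0, 'b'), (0, 'a'), (1, 'a'), (2, 'a'), (4, 'a')]


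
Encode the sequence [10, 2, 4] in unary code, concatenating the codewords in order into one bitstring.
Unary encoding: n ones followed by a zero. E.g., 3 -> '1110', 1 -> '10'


Encode each number as n ones followed by a terminating 0:
  10 -> 11111111110 (11 bits)
  2 -> 110 (3 bits)
  4 -> 11110 (5 bits)
Total length = 11 + 3 + 5 = 19 bits.

Unary([10, 2, 4]) = 1111111111011011110 (19 bits)


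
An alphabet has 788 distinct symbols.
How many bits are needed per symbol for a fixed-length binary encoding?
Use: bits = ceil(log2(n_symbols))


log2(788) = 9.6221
Bracket: 2^9 = 512 < 788 <= 2^10 = 1024
So ceil(log2(788)) = 10

bits = ceil(log2(788)) = ceil(9.6221) = 10 bits


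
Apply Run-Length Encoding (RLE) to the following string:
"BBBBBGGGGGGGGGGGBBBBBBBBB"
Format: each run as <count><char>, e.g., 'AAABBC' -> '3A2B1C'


Scanning runs left to right:
  i=0: run of 'B' x 5 -> '5B'
  i=5: run of 'G' x 11 -> '11G'
  i=16: run of 'B' x 9 -> '9B'

RLE = 5B11G9B


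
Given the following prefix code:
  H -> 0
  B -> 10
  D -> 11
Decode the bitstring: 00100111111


Decoding step by step:
Bits 0 -> H
Bits 0 -> H
Bits 10 -> B
Bits 0 -> H
Bits 11 -> D
Bits 11 -> D
Bits 11 -> D


Decoded message: HHBHDDD


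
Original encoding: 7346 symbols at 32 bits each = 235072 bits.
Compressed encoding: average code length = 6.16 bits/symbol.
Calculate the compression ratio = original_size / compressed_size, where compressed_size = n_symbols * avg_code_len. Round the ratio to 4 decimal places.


original_size = n_symbols * orig_bits = 7346 * 32 = 235072 bits
compressed_size = n_symbols * avg_code_len = 7346 * 6.16 = 45251.36 bits
ratio = original_size / compressed_size = 235072 / 45251.36 = 5.1948

Compression ratio = 5.1948


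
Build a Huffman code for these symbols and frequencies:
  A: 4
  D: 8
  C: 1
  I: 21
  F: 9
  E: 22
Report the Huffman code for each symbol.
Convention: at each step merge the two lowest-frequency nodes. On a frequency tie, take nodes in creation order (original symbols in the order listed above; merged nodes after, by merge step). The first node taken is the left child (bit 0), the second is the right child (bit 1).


Huffman tree construction:
Step 1: Merge C(1) + A(4) = 5
Step 2: Merge (C+A)(5) + D(8) = 13
Step 3: Merge F(9) + ((C+A)+D)(13) = 22
Step 4: Merge I(21) + E(22) = 43
Step 5: Merge (F+((C+A)+D))(22) + (I+E)(43) = 65
Read each symbol's code off the tree from the root (left child = 0, right child = 1).

Codes:
  A: 0101 (length 4)
  D: 011 (length 3)
  C: 0100 (length 4)
  I: 10 (length 2)
  F: 00 (length 2)
  E: 11 (length 2)
Average code length: 148/65 = 2.2769 bits/symbol


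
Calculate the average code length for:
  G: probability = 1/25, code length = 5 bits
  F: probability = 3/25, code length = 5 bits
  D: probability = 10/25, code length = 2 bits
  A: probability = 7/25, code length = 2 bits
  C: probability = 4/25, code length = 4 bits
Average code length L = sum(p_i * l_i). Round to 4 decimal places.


Weighted contributions p_i * l_i:
  G: (1/25) * 5 = 5/25
  F: (3/25) * 5 = 15/25
  D: (10/25) * 2 = 20/25
  A: (7/25) * 2 = 14/25
  C: (4/25) * 4 = 16/25
Sum = (5 + 15 + 20 + 14 + 16)/25 = 70/25

L = 70/25 = 2.8000 bits/symbol


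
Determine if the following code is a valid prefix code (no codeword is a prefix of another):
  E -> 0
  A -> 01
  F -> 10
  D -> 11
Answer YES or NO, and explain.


Checking each pair (does one codeword prefix another?):
  E='0' vs A='01': prefix -- VIOLATION

NO -- this is NOT a valid prefix code. E (0) is a prefix of A (01).


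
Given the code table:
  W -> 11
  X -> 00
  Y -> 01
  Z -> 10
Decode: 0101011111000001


Decoding:
01 -> Y
01 -> Y
01 -> Y
11 -> W
11 -> W
00 -> X
00 -> X
01 -> Y


Result: YYYWWXXY


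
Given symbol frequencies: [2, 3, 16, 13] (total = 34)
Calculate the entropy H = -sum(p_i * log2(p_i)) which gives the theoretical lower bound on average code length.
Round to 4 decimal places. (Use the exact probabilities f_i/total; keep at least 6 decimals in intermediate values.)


Per-symbol terms -p_i * log2(p_i) with p_i = f_i/34:
  p = 2/34 = 0.058824: log2(p) = -4.087463, -p*log2(p) = 0.240439
  p = 3/34 = 0.088235: log2(p) = -3.502500, -p*log2(p) = 0.309044
  p = 16/34 = 0.470588: log2(p) = -1.087463, -p*log2(p) = 0.511747
  p = 13/34 = 0.382353: log2(p) = -1.387023, -p*log2(p) = 0.530332
H = 0.240439 + 0.309044 + 0.511747 + 0.530332 = 1.591562

H = 1.5916 bits/symbol


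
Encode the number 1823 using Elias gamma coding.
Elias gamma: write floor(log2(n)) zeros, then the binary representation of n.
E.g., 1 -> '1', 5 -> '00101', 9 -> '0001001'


num_bits = floor(log2(1823)) + 1 = 11
leading_zeros = num_bits - 1 = 10
binary(1823) = 11100011111

Elias gamma(1823) = '0000000000' + '11100011111' = 000000000011100011111 (21 bits)


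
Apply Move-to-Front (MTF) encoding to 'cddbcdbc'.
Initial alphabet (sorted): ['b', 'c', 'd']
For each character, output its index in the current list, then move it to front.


MTF encoding:
'c': index 1 in ['b', 'c', 'd'] -> ['c', 'b', 'd']
'd': index 2 in ['c', 'b', 'd'] -> ['d', 'c', 'b']
'd': index 0 in ['d', 'c', 'b'] -> ['d', 'c', 'b']
'b': index 2 in ['d', 'c', 'b'] -> ['b', 'd', 'c']
'c': index 2 in ['b', 'd', 'c'] -> ['c', 'b', 'd']
'd': index 2 in ['c', 'b', 'd'] -> ['d', 'c', 'b']
'b': index 2 in ['d', 'c', 'b'] -> ['b', 'd', 'c']
'c': index 2 in ['b', 'd', 'c'] -> ['c', 'b', 'd']


Output: [1, 2, 0, 2, 2, 2, 2, 2]


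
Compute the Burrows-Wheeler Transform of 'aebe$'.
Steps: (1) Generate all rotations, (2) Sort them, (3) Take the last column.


Rotations (sorted):
  0: $aebe -> last char: e
  1: aebe$ -> last char: $
  2: be$ae -> last char: e
  3: e$aeb -> last char: b
  4: ebe$a -> last char: a


BWT = e$eba


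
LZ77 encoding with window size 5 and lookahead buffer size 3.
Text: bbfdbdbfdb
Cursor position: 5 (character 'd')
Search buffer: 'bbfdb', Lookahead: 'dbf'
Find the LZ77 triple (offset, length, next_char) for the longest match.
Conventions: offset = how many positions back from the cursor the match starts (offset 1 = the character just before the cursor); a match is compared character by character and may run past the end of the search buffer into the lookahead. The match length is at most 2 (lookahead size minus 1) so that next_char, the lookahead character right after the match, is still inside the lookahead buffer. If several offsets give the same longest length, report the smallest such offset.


Try each offset into the search buffer:
  offset=1 (pos 4, char 'b'): match length 0
  offset=2 (pos 3, char 'd'): match length 2
  offset=3 (pos 2, char 'f'): match length 0
  offset=4 (pos 1, char 'b'): match length 0
  offset=5 (pos 0, char 'b'): match length 0
Longest match has length 2 at offset 2.
next_char = character at position 5 + 2 = 7 -> 'f'

Best match: offset=2, length=2 (matching 'db' starting at position 3)
LZ77 triple: (2, 2, 'f')


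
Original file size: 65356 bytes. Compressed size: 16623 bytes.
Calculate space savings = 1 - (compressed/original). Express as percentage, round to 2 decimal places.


ratio = compressed/original = 16623/65356 = 0.254345
savings = 1 - ratio = 1 - 0.254345 = 0.745655
as a percentage: 0.745655 * 100 = 74.57%

Space savings = 1 - 16623/65356 = 74.57%


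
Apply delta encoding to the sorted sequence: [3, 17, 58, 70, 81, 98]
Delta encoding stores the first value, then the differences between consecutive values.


First value: 3
Deltas:
  17 - 3 = 14
  58 - 17 = 41
  70 - 58 = 12
  81 - 70 = 11
  98 - 81 = 17


Delta encoded: [3, 14, 41, 12, 11, 17]


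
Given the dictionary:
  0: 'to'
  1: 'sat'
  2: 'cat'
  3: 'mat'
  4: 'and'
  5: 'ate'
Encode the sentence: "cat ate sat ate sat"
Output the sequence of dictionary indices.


Look up each word in the dictionary:
  'cat' -> 2
  'ate' -> 5
  'sat' -> 1
  'ate' -> 5
  'sat' -> 1

Encoded: [2, 5, 1, 5, 1]


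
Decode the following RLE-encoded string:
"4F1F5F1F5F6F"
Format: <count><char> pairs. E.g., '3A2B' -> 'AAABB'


Expanding each <count><char> pair:
  4F -> 'FFFF'
  1F -> 'F'
  5F -> 'FFFFF'
  1F -> 'F'
  5F -> 'FFFFF'
  6F -> 'FFFFFF'

Decoded = FFFFFFFFFFFFFFFFFFFFFF


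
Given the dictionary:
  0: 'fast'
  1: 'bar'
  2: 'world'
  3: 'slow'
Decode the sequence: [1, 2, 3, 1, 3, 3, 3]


Look up each index in the dictionary:
  1 -> 'bar'
  2 -> 'world'
  3 -> 'slow'
  1 -> 'bar'
  3 -> 'slow'
  3 -> 'slow'
  3 -> 'slow'

Decoded: "bar world slow bar slow slow slow"


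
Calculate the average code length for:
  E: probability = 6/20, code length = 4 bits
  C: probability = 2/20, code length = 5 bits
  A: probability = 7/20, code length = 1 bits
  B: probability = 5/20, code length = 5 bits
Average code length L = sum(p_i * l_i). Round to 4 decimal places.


Weighted contributions p_i * l_i:
  E: (6/20) * 4 = 24/20
  C: (2/20) * 5 = 10/20
  A: (7/20) * 1 = 7/20
  B: (5/20) * 5 = 25/20
Sum = (24 + 10 + 7 + 25)/20 = 66/20

L = 66/20 = 3.3000 bits/symbol


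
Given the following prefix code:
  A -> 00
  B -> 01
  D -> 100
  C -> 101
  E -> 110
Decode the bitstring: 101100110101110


Decoding step by step:
Bits 101 -> C
Bits 100 -> D
Bits 110 -> E
Bits 101 -> C
Bits 110 -> E


Decoded message: CDECE


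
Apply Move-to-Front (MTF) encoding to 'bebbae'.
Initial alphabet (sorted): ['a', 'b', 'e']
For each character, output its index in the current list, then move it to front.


MTF encoding:
'b': index 1 in ['a', 'b', 'e'] -> ['b', 'a', 'e']
'e': index 2 in ['b', 'a', 'e'] -> ['e', 'b', 'a']
'b': index 1 in ['e', 'b', 'a'] -> ['b', 'e', 'a']
'b': index 0 in ['b', 'e', 'a'] -> ['b', 'e', 'a']
'a': index 2 in ['b', 'e', 'a'] -> ['a', 'b', 'e']
'e': index 2 in ['a', 'b', 'e'] -> ['e', 'a', 'b']


Output: [1, 2, 1, 0, 2, 2]


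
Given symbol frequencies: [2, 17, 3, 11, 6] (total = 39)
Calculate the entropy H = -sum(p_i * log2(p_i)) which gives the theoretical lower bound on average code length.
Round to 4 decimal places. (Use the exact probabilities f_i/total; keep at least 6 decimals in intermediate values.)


Per-symbol terms -p_i * log2(p_i) with p_i = f_i/39:
  p = 2/39 = 0.051282: log2(p) = -4.285402, -p*log2(p) = 0.219764
  p = 17/39 = 0.435897: log2(p) = -1.197939, -p*log2(p) = 0.522179
  p = 3/39 = 0.076923: log2(p) = -3.700440, -p*log2(p) = 0.284649
  p = 11/39 = 0.282051: log2(p) = -1.825971, -p*log2(p) = 0.515017
  p = 6/39 = 0.153846: log2(p) = -2.700440, -p*log2(p) = 0.415452
H = 0.219764 + 0.522179 + 0.284649 + 0.515017 + 0.415452 = 1.957061

H = 1.9571 bits/symbol


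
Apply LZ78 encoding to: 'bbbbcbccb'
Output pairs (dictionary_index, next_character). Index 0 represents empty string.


LZ78 encoding steps:
Dictionary: {0: ''}
Step 1: w='' (idx 0), next='b' -> output (0, 'b'), add 'b' as idx 1
Step 2: w='b' (idx 1), next='b' -> output (1, 'b'), add 'bb' as idx 2
Step 3: w='b' (idx 1), next='c' -> output (1, 'c'), add 'bc' as idx 3
Step 4: w='bc' (idx 3), next='c' -> output (3, 'c'), add 'bcc' as idx 4
Step 5: w='b' (idx 1), end of input -> output (1, '')


Encoded: [(0, 'b'), (1, 'b'), (1, 'c'), (3, 'c'), (1, '')]


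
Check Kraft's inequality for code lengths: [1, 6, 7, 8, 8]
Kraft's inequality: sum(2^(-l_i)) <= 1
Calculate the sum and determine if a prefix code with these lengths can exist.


Sum = 2^(-1) + 2^(-6) + 2^(-7) + 2^(-8) + 2^(-8)
    = 0.5 + 0.015625 + 0.0078125 + 0.00390625 + 0.00390625
    = 136/256 = 0.53125
Since 0.53125 <= 1, Kraft's inequality IS satisfied.
A prefix code with these lengths CAN exist.

Kraft sum = 0.53125. Satisfied.


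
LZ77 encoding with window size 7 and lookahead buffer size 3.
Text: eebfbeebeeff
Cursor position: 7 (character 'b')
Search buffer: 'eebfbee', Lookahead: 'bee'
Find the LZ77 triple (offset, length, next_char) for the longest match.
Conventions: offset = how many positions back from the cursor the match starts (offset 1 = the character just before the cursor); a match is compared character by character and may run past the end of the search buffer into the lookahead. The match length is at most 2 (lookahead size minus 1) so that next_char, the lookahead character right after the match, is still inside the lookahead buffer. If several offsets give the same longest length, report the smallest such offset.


Try each offset into the search buffer:
  offset=1 (pos 6, char 'e'): match length 0
  offset=2 (pos 5, char 'e'): match length 0
  offset=3 (pos 4, char 'b'): match length 2
  offset=4 (pos 3, char 'f'): match length 0
  offset=5 (pos 2, char 'b'): match length 1
  offset=6 (pos 1, char 'e'): match length 0
  offset=7 (pos 0, char 'e'): match length 0
Longest match has length 2 at offset 3.
next_char = character at position 7 + 2 = 9 -> 'e'

Best match: offset=3, length=2 (matching 'be' starting at position 4)
LZ77 triple: (3, 2, 'e')


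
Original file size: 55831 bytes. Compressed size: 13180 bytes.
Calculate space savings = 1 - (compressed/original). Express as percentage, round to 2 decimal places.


ratio = compressed/original = 13180/55831 = 0.23607
savings = 1 - ratio = 1 - 0.23607 = 0.76393
as a percentage: 0.76393 * 100 = 76.39%

Space savings = 1 - 13180/55831 = 76.39%


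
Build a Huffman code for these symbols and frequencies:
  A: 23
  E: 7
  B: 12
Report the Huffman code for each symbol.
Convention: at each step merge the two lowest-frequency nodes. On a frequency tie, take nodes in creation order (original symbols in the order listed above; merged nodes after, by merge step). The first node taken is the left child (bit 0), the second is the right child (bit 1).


Huffman tree construction:
Step 1: Merge E(7) + B(12) = 19
Step 2: Merge (E+B)(19) + A(23) = 42
Read each symbol's code off the tree from the root (left child = 0, right child = 1).

Codes:
  A: 1 (length 1)
  E: 00 (length 2)
  B: 01 (length 2)
Average code length: 61/42 = 1.4524 bits/symbol


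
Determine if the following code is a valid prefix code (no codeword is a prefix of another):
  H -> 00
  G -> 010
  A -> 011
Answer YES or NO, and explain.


Checking each pair (does one codeword prefix another?):
  H='00' vs G='010': no prefix
  H='00' vs A='011': no prefix
  G='010' vs H='00': no prefix
  G='010' vs A='011': no prefix
  A='011' vs H='00': no prefix
  A='011' vs G='010': no prefix
No violation found over all pairs.

YES -- this is a valid prefix code. No codeword is a prefix of any other codeword.


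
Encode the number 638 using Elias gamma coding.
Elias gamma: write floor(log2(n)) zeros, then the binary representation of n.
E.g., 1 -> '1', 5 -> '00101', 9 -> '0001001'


num_bits = floor(log2(638)) + 1 = 10
leading_zeros = num_bits - 1 = 9
binary(638) = 1001111110

Elias gamma(638) = '000000000' + '1001111110' = 0000000001001111110 (19 bits)


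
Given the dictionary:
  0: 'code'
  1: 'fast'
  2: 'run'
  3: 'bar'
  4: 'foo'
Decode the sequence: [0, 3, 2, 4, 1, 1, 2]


Look up each index in the dictionary:
  0 -> 'code'
  3 -> 'bar'
  2 -> 'run'
  4 -> 'foo'
  1 -> 'fast'
  1 -> 'fast'
  2 -> 'run'

Decoded: "code bar run foo fast fast run"


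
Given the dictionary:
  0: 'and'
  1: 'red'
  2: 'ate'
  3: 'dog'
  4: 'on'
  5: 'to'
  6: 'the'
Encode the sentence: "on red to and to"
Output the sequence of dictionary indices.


Look up each word in the dictionary:
  'on' -> 4
  'red' -> 1
  'to' -> 5
  'and' -> 0
  'to' -> 5

Encoded: [4, 1, 5, 0, 5]


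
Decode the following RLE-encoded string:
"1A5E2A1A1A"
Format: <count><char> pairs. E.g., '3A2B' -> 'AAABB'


Expanding each <count><char> pair:
  1A -> 'A'
  5E -> 'EEEEE'
  2A -> 'AA'
  1A -> 'A'
  1A -> 'A'

Decoded = AEEEEEAAAA


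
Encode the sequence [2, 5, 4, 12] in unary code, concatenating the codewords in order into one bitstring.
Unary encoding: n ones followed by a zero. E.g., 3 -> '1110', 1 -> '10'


Encode each number as n ones followed by a terminating 0:
  2 -> 110 (3 bits)
  5 -> 111110 (6 bits)
  4 -> 11110 (5 bits)
  12 -> 1111111111110 (13 bits)
Total length = 3 + 6 + 5 + 13 = 27 bits.

Unary([2, 5, 4, 12]) = 110111110111101111111111110 (27 bits)


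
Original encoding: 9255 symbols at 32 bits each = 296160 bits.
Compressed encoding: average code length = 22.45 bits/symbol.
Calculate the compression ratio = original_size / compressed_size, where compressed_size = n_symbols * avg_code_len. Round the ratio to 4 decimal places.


original_size = n_symbols * orig_bits = 9255 * 32 = 296160 bits
compressed_size = n_symbols * avg_code_len = 9255 * 22.45 = 207774.75 bits
ratio = original_size / compressed_size = 296160 / 207774.75 = 1.4254

Compression ratio = 1.4254


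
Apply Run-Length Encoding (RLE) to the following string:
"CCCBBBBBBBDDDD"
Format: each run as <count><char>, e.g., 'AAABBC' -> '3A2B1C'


Scanning runs left to right:
  i=0: run of 'C' x 3 -> '3C'
  i=3: run of 'B' x 7 -> '7B'
  i=10: run of 'D' x 4 -> '4D'

RLE = 3C7B4D


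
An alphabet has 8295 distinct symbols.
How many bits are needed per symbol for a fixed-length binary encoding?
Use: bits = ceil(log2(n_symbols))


log2(8295) = 13.018
Bracket: 2^13 = 8192 < 8295 <= 2^14 = 16384
So ceil(log2(8295)) = 14

bits = ceil(log2(8295)) = ceil(13.018) = 14 bits


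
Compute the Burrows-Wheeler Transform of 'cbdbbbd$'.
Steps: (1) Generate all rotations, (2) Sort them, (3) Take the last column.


Rotations (sorted):
  0: $cbdbbbd -> last char: d
  1: bbbd$cbd -> last char: d
  2: bbd$cbdb -> last char: b
  3: bd$cbdbb -> last char: b
  4: bdbbbd$c -> last char: c
  5: cbdbbbd$ -> last char: $
  6: d$cbdbbb -> last char: b
  7: dbbbd$cb -> last char: b


BWT = ddbbc$bb


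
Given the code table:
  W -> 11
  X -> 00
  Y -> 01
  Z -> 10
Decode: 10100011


Decoding:
10 -> Z
10 -> Z
00 -> X
11 -> W


Result: ZZXW


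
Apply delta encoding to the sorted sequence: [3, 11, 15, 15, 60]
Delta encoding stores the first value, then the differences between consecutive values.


First value: 3
Deltas:
  11 - 3 = 8
  15 - 11 = 4
  15 - 15 = 0
  60 - 15 = 45


Delta encoded: [3, 8, 4, 0, 45]


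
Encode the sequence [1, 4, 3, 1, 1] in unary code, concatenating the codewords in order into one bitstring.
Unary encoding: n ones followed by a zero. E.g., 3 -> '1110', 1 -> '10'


Encode each number as n ones followed by a terminating 0:
  1 -> 10 (2 bits)
  4 -> 11110 (5 bits)
  3 -> 1110 (4 bits)
  1 -> 10 (2 bits)
  1 -> 10 (2 bits)
Total length = 2 + 5 + 4 + 2 + 2 = 15 bits.

Unary([1, 4, 3, 1, 1]) = 101111011101010 (15 bits)


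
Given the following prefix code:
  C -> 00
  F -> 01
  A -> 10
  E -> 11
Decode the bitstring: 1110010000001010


Decoding step by step:
Bits 11 -> E
Bits 10 -> A
Bits 01 -> F
Bits 00 -> C
Bits 00 -> C
Bits 00 -> C
Bits 10 -> A
Bits 10 -> A


Decoded message: EAFCCCAA


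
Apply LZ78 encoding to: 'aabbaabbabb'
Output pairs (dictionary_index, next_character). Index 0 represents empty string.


LZ78 encoding steps:
Dictionary: {0: ''}
Step 1: w='' (idx 0), next='a' -> output (0, 'a'), add 'a' as idx 1
Step 2: w='a' (idx 1), next='b' -> output (1, 'b'), add 'ab' as idx 2
Step 3: w='' (idx 0), next='b' -> output (0, 'b'), add 'b' as idx 3
Step 4: w='a' (idx 1), next='a' -> output (1, 'a'), add 'aa' as idx 4
Step 5: w='b' (idx 3), next='b' -> output (3, 'b'), add 'bb' as idx 5
Step 6: w='ab' (idx 2), next='b' -> output (2, 'b'), add 'abb' as idx 6


Encoded: [(0, 'a'), (1, 'b'), (0, 'b'), (1, 'a'), (3, 'b'), (2, 'b')]


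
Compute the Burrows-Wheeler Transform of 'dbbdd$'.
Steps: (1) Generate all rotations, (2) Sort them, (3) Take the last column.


Rotations (sorted):
  0: $dbbdd -> last char: d
  1: bbdd$d -> last char: d
  2: bdd$db -> last char: b
  3: d$dbbd -> last char: d
  4: dbbdd$ -> last char: $
  5: dd$dbb -> last char: b


BWT = ddbd$b


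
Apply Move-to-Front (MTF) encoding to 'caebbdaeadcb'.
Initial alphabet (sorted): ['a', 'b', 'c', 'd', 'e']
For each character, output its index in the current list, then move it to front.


MTF encoding:
'c': index 2 in ['a', 'b', 'c', 'd', 'e'] -> ['c', 'a', 'b', 'd', 'e']
'a': index 1 in ['c', 'a', 'b', 'd', 'e'] -> ['a', 'c', 'b', 'd', 'e']
'e': index 4 in ['a', 'c', 'b', 'd', 'e'] -> ['e', 'a', 'c', 'b', 'd']
'b': index 3 in ['e', 'a', 'c', 'b', 'd'] -> ['b', 'e', 'a', 'c', 'd']
'b': index 0 in ['b', 'e', 'a', 'c', 'd'] -> ['b', 'e', 'a', 'c', 'd']
'd': index 4 in ['b', 'e', 'a', 'c', 'd'] -> ['d', 'b', 'e', 'a', 'c']
'a': index 3 in ['d', 'b', 'e', 'a', 'c'] -> ['a', 'd', 'b', 'e', 'c']
'e': index 3 in ['a', 'd', 'b', 'e', 'c'] -> ['e', 'a', 'd', 'b', 'c']
'a': index 1 in ['e', 'a', 'd', 'b', 'c'] -> ['a', 'e', 'd', 'b', 'c']
'd': index 2 in ['a', 'e', 'd', 'b', 'c'] -> ['d', 'a', 'e', 'b', 'c']
'c': index 4 in ['d', 'a', 'e', 'b', 'c'] -> ['c', 'd', 'a', 'e', 'b']
'b': index 4 in ['c', 'd', 'a', 'e', 'b'] -> ['b', 'c', 'd', 'a', 'e']


Output: [2, 1, 4, 3, 0, 4, 3, 3, 1, 2, 4, 4]


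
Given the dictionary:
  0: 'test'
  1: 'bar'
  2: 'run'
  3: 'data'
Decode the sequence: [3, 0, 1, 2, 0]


Look up each index in the dictionary:
  3 -> 'data'
  0 -> 'test'
  1 -> 'bar'
  2 -> 'run'
  0 -> 'test'

Decoded: "data test bar run test"


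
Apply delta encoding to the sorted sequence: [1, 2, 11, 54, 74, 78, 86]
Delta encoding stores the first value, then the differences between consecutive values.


First value: 1
Deltas:
  2 - 1 = 1
  11 - 2 = 9
  54 - 11 = 43
  74 - 54 = 20
  78 - 74 = 4
  86 - 78 = 8


Delta encoded: [1, 1, 9, 43, 20, 4, 8]


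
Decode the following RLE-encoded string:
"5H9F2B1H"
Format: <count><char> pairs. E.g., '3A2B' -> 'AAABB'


Expanding each <count><char> pair:
  5H -> 'HHHHH'
  9F -> 'FFFFFFFFF'
  2B -> 'BB'
  1H -> 'H'

Decoded = HHHHHFFFFFFFFFBBH


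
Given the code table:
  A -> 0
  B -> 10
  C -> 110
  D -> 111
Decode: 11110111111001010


Decoding:
111 -> D
10 -> B
111 -> D
111 -> D
0 -> A
0 -> A
10 -> B
10 -> B


Result: DBDDAABB


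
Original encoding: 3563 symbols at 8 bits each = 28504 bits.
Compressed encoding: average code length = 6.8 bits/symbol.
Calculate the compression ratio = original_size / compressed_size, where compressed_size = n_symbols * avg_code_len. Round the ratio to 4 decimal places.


original_size = n_symbols * orig_bits = 3563 * 8 = 28504 bits
compressed_size = n_symbols * avg_code_len = 3563 * 6.8 = 24228.4 bits
ratio = original_size / compressed_size = 28504 / 24228.4 = 1.1765

Compression ratio = 1.1765


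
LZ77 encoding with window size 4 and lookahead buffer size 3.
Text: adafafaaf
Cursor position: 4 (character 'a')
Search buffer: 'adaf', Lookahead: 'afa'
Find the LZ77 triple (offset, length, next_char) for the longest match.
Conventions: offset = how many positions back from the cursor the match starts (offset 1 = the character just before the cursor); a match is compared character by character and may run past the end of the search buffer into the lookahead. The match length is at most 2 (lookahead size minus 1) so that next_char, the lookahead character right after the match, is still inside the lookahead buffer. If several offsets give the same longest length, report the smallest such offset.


Try each offset into the search buffer:
  offset=1 (pos 3, char 'f'): match length 0
  offset=2 (pos 2, char 'a'): match length 2
  offset=3 (pos 1, char 'd'): match length 0
  offset=4 (pos 0, char 'a'): match length 1
Longest match has length 2 at offset 2.
next_char = character at position 4 + 2 = 6 -> 'a'

Best match: offset=2, length=2 (matching 'af' starting at position 2)
LZ77 triple: (2, 2, 'a')


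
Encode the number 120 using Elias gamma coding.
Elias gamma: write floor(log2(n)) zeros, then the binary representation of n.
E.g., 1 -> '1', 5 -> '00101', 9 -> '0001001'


num_bits = floor(log2(120)) + 1 = 7
leading_zeros = num_bits - 1 = 6
binary(120) = 1111000

Elias gamma(120) = '000000' + '1111000' = 0000001111000 (13 bits)


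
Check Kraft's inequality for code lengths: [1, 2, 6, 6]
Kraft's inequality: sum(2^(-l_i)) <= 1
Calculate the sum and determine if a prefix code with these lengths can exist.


Sum = 2^(-1) + 2^(-2) + 2^(-6) + 2^(-6)
    = 0.5 + 0.25 + 0.015625 + 0.015625
    = 50/64 = 0.78125
Since 0.78125 <= 1, Kraft's inequality IS satisfied.
A prefix code with these lengths CAN exist.

Kraft sum = 0.78125. Satisfied.


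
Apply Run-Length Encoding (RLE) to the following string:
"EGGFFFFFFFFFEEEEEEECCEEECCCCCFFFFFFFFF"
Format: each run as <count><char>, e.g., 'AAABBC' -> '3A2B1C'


Scanning runs left to right:
  i=0: run of 'E' x 1 -> '1E'
  i=1: run of 'G' x 2 -> '2G'
  i=3: run of 'F' x 9 -> '9F'
  i=12: run of 'E' x 7 -> '7E'
  i=19: run of 'C' x 2 -> '2C'
  i=21: run of 'E' x 3 -> '3E'
  i=24: run of 'C' x 5 -> '5C'
  i=29: run of 'F' x 9 -> '9F'

RLE = 1E2G9F7E2C3E5C9F


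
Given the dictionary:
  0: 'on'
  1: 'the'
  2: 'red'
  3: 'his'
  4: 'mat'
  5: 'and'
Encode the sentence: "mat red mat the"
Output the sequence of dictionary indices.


Look up each word in the dictionary:
  'mat' -> 4
  'red' -> 2
  'mat' -> 4
  'the' -> 1

Encoded: [4, 2, 4, 1]


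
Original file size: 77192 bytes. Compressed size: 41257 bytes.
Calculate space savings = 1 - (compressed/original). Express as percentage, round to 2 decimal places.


ratio = compressed/original = 41257/77192 = 0.534472
savings = 1 - ratio = 1 - 0.534472 = 0.465528
as a percentage: 0.465528 * 100 = 46.55%

Space savings = 1 - 41257/77192 = 46.55%


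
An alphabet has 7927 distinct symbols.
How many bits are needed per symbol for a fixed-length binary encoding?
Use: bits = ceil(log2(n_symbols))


log2(7927) = 12.9526
Bracket: 2^12 = 4096 < 7927 <= 2^13 = 8192
So ceil(log2(7927)) = 13

bits = ceil(log2(7927)) = ceil(12.9526) = 13 bits


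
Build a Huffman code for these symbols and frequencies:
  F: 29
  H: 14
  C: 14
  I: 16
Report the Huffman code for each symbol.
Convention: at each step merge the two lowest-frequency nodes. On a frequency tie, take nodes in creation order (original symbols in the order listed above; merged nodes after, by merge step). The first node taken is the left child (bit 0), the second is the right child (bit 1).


Huffman tree construction:
Step 1: Merge H(14) + C(14) = 28
Step 2: Merge I(16) + (H+C)(28) = 44
Step 3: Merge F(29) + (I+(H+C))(44) = 73
Read each symbol's code off the tree from the root (left child = 0, right child = 1).

Codes:
  F: 0 (length 1)
  H: 110 (length 3)
  C: 111 (length 3)
  I: 10 (length 2)
Average code length: 145/73 = 1.9863 bits/symbol


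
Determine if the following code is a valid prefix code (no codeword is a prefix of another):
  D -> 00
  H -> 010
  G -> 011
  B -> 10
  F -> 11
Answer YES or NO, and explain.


Checking each pair (does one codeword prefix another?):
  D='00' vs H='010': no prefix
  D='00' vs G='011': no prefix
  D='00' vs B='10': no prefix
  D='00' vs F='11': no prefix
  H='010' vs D='00': no prefix
  H='010' vs G='011': no prefix
  H='010' vs B='10': no prefix
  H='010' vs F='11': no prefix
  G='011' vs D='00': no prefix
  G='011' vs H='010': no prefix
  G='011' vs B='10': no prefix
  G='011' vs F='11': no prefix
  B='10' vs D='00': no prefix
  B='10' vs H='010': no prefix
  B='10' vs G='011': no prefix
  B='10' vs F='11': no prefix
  F='11' vs D='00': no prefix
  F='11' vs H='010': no prefix
  F='11' vs G='011': no prefix
  F='11' vs B='10': no prefix
No violation found over all pairs.

YES -- this is a valid prefix code. No codeword is a prefix of any other codeword.


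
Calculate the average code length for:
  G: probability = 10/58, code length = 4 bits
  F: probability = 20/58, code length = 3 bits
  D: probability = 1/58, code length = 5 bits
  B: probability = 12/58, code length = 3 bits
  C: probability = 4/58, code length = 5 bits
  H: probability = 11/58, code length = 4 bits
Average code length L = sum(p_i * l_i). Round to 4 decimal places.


Weighted contributions p_i * l_i:
  G: (10/58) * 4 = 40/58
  F: (20/58) * 3 = 60/58
  D: (1/58) * 5 = 5/58
  B: (12/58) * 3 = 36/58
  C: (4/58) * 5 = 20/58
  H: (11/58) * 4 = 44/58
Sum = (40 + 60 + 5 + 36 + 20 + 44)/58 = 205/58

L = 205/58 = 3.5345 bits/symbol


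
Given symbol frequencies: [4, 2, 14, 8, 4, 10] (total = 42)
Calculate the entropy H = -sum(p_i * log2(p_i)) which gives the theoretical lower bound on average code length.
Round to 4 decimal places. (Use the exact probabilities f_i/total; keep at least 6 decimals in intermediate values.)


Per-symbol terms -p_i * log2(p_i) with p_i = f_i/42:
  p = 4/42 = 0.095238: log2(p) = -3.392317, -p*log2(p) = 0.323078
  p = 2/42 = 0.047619: log2(p) = -4.392317, -p*log2(p) = 0.209158
  p = 14/42 = 0.333333: log2(p) = -1.584963, -p*log2(p) = 0.528321
  p = 8/42 = 0.190476: log2(p) = -2.392317, -p*log2(p) = 0.455680
  p = 4/42 = 0.095238: log2(p) = -3.392317, -p*log2(p) = 0.323078
  p = 10/42 = 0.238095: log2(p) = -2.070389, -p*log2(p) = 0.492950
H = 0.323078 + 0.209158 + 0.528321 + 0.455680 + 0.323078 + 0.492950 = 2.332265

H = 2.3323 bits/symbol


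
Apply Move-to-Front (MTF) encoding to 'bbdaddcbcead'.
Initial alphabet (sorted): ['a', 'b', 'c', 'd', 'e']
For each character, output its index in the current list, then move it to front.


MTF encoding:
'b': index 1 in ['a', 'b', 'c', 'd', 'e'] -> ['b', 'a', 'c', 'd', 'e']
'b': index 0 in ['b', 'a', 'c', 'd', 'e'] -> ['b', 'a', 'c', 'd', 'e']
'd': index 3 in ['b', 'a', 'c', 'd', 'e'] -> ['d', 'b', 'a', 'c', 'e']
'a': index 2 in ['d', 'b', 'a', 'c', 'e'] -> ['a', 'd', 'b', 'c', 'e']
'd': index 1 in ['a', 'd', 'b', 'c', 'e'] -> ['d', 'a', 'b', 'c', 'e']
'd': index 0 in ['d', 'a', 'b', 'c', 'e'] -> ['d', 'a', 'b', 'c', 'e']
'c': index 3 in ['d', 'a', 'b', 'c', 'e'] -> ['c', 'd', 'a', 'b', 'e']
'b': index 3 in ['c', 'd', 'a', 'b', 'e'] -> ['b', 'c', 'd', 'a', 'e']
'c': index 1 in ['b', 'c', 'd', 'a', 'e'] -> ['c', 'b', 'd', 'a', 'e']
'e': index 4 in ['c', 'b', 'd', 'a', 'e'] -> ['e', 'c', 'b', 'd', 'a']
'a': index 4 in ['e', 'c', 'b', 'd', 'a'] -> ['a', 'e', 'c', 'b', 'd']
'd': index 4 in ['a', 'e', 'c', 'b', 'd'] -> ['d', 'a', 'e', 'c', 'b']


Output: [1, 0, 3, 2, 1, 0, 3, 3, 1, 4, 4, 4]


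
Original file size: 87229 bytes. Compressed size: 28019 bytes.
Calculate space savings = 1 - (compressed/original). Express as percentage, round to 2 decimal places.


ratio = compressed/original = 28019/87229 = 0.321212
savings = 1 - ratio = 1 - 0.321212 = 0.678788
as a percentage: 0.678788 * 100 = 67.88%

Space savings = 1 - 28019/87229 = 67.88%


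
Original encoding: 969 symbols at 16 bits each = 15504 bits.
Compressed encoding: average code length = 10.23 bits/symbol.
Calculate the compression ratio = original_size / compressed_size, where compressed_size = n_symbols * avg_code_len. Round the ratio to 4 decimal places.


original_size = n_symbols * orig_bits = 969 * 16 = 15504 bits
compressed_size = n_symbols * avg_code_len = 969 * 10.23 = 9912.87 bits
ratio = original_size / compressed_size = 15504 / 9912.87 = 1.564

Compression ratio = 1.564


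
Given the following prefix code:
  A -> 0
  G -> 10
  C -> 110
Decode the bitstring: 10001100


Decoding step by step:
Bits 10 -> G
Bits 0 -> A
Bits 0 -> A
Bits 110 -> C
Bits 0 -> A


Decoded message: GAACA


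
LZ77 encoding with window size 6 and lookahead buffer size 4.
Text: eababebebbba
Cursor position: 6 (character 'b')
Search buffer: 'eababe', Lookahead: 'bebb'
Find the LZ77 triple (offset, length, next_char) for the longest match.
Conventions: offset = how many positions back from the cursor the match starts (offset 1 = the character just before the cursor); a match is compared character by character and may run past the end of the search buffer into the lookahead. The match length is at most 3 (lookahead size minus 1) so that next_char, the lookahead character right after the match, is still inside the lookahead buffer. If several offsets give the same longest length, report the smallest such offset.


Try each offset into the search buffer:
  offset=1 (pos 5, char 'e'): match length 0
  offset=2 (pos 4, char 'b'): match length 3
  offset=3 (pos 3, char 'a'): match length 0
  offset=4 (pos 2, char 'b'): match length 1
  offset=5 (pos 1, char 'a'): match length 0
  offset=6 (pos 0, char 'e'): match length 0
Longest match has length 3 at offset 2.
next_char = character at position 6 + 3 = 9 -> 'b'

Best match: offset=2, length=3 (matching 'beb' starting at position 4)
LZ77 triple: (2, 3, 'b')


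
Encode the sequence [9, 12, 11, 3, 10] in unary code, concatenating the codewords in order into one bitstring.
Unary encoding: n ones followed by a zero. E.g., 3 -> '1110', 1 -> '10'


Encode each number as n ones followed by a terminating 0:
  9 -> 1111111110 (10 bits)
  12 -> 1111111111110 (13 bits)
  11 -> 111111111110 (12 bits)
  3 -> 1110 (4 bits)
  10 -> 11111111110 (11 bits)
Total length = 10 + 13 + 12 + 4 + 11 = 50 bits.

Unary([9, 12, 11, 3, 10]) = 11111111101111111111110111111111110111011111111110 (50 bits)


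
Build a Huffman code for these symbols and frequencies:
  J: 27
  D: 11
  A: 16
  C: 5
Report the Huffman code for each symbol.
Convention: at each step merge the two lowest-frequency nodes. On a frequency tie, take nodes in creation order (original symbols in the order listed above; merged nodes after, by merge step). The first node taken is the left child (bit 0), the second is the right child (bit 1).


Huffman tree construction:
Step 1: Merge C(5) + D(11) = 16
Step 2: Merge A(16) + (C+D)(16) = 32
Step 3: Merge J(27) + (A+(C+D))(32) = 59
Read each symbol's code off the tree from the root (left child = 0, right child = 1).

Codes:
  J: 0 (length 1)
  D: 111 (length 3)
  A: 10 (length 2)
  C: 110 (length 3)
Average code length: 107/59 = 1.8136 bits/symbol


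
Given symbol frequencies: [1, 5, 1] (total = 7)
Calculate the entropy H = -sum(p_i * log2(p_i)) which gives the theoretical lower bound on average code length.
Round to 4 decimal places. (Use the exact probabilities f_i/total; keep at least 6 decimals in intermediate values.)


Per-symbol terms -p_i * log2(p_i) with p_i = f_i/7:
  p = 1/7 = 0.142857: log2(p) = -2.807355, -p*log2(p) = 0.401051
  p = 5/7 = 0.714286: log2(p) = -0.485427, -p*log2(p) = 0.346733
  p = 1/7 = 0.142857: log2(p) = -2.807355, -p*log2(p) = 0.401051
H = 0.401051 + 0.346733 + 0.401051 = 1.148835

H = 1.1488 bits/symbol


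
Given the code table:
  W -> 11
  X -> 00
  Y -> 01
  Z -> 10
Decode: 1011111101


Decoding:
10 -> Z
11 -> W
11 -> W
11 -> W
01 -> Y


Result: ZWWWY


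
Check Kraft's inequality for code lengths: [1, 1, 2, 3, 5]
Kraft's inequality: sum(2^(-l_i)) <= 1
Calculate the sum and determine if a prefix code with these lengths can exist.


Sum = 2^(-1) + 2^(-1) + 2^(-2) + 2^(-3) + 2^(-5)
    = 0.5 + 0.5 + 0.25 + 0.125 + 0.03125
    = 45/32 = 1.40625
Since 1.40625 > 1, Kraft's inequality is NOT satisfied.
A prefix code with these lengths CANNOT exist.

Kraft sum = 1.40625. Not satisfied.


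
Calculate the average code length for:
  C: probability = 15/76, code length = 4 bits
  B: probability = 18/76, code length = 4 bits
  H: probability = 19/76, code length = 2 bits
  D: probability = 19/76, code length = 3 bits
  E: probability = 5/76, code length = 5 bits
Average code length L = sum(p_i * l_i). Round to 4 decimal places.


Weighted contributions p_i * l_i:
  C: (15/76) * 4 = 60/76
  B: (18/76) * 4 = 72/76
  H: (19/76) * 2 = 38/76
  D: (19/76) * 3 = 57/76
  E: (5/76) * 5 = 25/76
Sum = (60 + 72 + 38 + 57 + 25)/76 = 252/76

L = 252/76 = 3.3158 bits/symbol


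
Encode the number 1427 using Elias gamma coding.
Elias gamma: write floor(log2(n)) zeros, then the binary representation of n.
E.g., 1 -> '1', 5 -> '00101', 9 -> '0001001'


num_bits = floor(log2(1427)) + 1 = 11
leading_zeros = num_bits - 1 = 10
binary(1427) = 10110010011

Elias gamma(1427) = '0000000000' + '10110010011' = 000000000010110010011 (21 bits)


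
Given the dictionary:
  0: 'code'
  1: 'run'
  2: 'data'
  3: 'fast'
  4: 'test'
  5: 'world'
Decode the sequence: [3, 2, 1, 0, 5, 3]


Look up each index in the dictionary:
  3 -> 'fast'
  2 -> 'data'
  1 -> 'run'
  0 -> 'code'
  5 -> 'world'
  3 -> 'fast'

Decoded: "fast data run code world fast"


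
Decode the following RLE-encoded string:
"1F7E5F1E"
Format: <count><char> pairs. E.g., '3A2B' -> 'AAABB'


Expanding each <count><char> pair:
  1F -> 'F'
  7E -> 'EEEEEEE'
  5F -> 'FFFFF'
  1E -> 'E'

Decoded = FEEEEEEEFFFFFE


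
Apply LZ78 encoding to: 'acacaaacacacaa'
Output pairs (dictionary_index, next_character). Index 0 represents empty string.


LZ78 encoding steps:
Dictionary: {0: ''}
Step 1: w='' (idx 0), next='a' -> output (0, 'a'), add 'a' as idx 1
Step 2: w='' (idx 0), next='c' -> output (0, 'c'), add 'c' as idx 2
Step 3: w='a' (idx 1), next='c' -> output (1, 'c'), add 'ac' as idx 3
Step 4: w='a' (idx 1), next='a' -> output (1, 'a'), add 'aa' as idx 4
Step 5: w='ac' (idx 3), next='a' -> output (3, 'a'), add 'aca' as idx 5
Step 6: w='c' (idx 2), next='a' -> output (2, 'a'), add 'ca' as idx 6
Step 7: w='ca' (idx 6), next='a' -> output (6, 'a'), add 'caa' as idx 7


Encoded: [(0, 'a'), (0, 'c'), (1, 'c'), (1, 'a'), (3, 'a'), (2, 'a'), (6, 'a')]


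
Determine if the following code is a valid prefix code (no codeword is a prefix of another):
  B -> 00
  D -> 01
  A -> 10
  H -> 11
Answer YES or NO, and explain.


Checking each pair (does one codeword prefix another?):
  B='00' vs D='01': no prefix
  B='00' vs A='10': no prefix
  B='00' vs H='11': no prefix
  D='01' vs B='00': no prefix
  D='01' vs A='10': no prefix
  D='01' vs H='11': no prefix
  A='10' vs B='00': no prefix
  A='10' vs D='01': no prefix
  A='10' vs H='11': no prefix
  H='11' vs B='00': no prefix
  H='11' vs D='01': no prefix
  H='11' vs A='10': no prefix
No violation found over all pairs.

YES -- this is a valid prefix code. No codeword is a prefix of any other codeword.


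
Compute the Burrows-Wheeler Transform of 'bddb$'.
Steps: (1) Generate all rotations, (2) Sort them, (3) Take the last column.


Rotations (sorted):
  0: $bddb -> last char: b
  1: b$bdd -> last char: d
  2: bddb$ -> last char: $
  3: db$bd -> last char: d
  4: ddb$b -> last char: b


BWT = bd$db
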